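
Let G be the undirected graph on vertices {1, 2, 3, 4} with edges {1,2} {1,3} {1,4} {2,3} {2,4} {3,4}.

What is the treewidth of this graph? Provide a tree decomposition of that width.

A single bag containing all 4 vertices is trivially a valid decomposition of width 3. Conversely, {1, 2, 3, 4} is a clique of size 4, and the vertices of any clique must share a bag in every tree decomposition; so some bag has ≥ 4 vertices and tw(G) ≥ 3. Combining the bounds, tw(G) = 3.

Treewidth 3.
Bags: B1 = {1, 2, 3, 4}
Tree: (single bag)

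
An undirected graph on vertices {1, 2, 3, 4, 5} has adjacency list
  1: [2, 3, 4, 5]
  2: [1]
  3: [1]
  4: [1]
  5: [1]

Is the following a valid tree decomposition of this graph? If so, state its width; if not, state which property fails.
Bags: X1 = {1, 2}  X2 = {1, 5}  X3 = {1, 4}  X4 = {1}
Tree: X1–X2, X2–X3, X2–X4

No — vertex 3 appears in no bag.

A tree decomposition must satisfy three properties: every vertex lies in some bag; for every edge, both endpoints lie together in some bag; and for every vertex, the bags containing it form a connected subtree. Here vertex 3 appears in no bag, so the decomposition is invalid.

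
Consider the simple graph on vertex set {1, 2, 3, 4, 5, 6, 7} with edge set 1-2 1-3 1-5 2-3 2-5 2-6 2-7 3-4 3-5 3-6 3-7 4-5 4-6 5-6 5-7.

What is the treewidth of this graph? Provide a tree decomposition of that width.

Treewidth 3.
One optimal decomposition is:
Bags: B1 = {2, 3, 5, 6}  B2 = {1, 2, 3, 5}  B3 = {3, 4, 5, 6}  B4 = {2, 3, 5, 7}
Tree: B1–B2, B1–B3, B1–B4

Every bag has size at most 4, so the width is 4 − 1 = 3 and tw(G) ≤ 3. On the other hand G contains the 4-clique {1, 2, 3, 5}. A clique must lie in a single bag of any decomposition, so no decomposition can have width below 3. The upper and lower bounds meet at 3, so that is the treewidth.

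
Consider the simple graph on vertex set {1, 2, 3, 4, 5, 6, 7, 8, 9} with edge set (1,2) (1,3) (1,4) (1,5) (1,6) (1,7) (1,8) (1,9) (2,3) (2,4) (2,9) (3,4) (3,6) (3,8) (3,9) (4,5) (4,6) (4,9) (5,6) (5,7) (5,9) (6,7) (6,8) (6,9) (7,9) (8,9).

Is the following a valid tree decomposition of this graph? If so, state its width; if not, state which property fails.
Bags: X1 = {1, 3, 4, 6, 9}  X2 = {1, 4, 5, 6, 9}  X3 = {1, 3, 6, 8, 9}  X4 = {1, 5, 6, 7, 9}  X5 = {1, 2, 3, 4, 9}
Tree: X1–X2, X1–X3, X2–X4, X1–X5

Vertex coverage: the bags together contain {1, 2, 3, 4, 5, 6, 7, 8, 9}, the full vertex set. Edge coverage: each edge of G has both endpoints in at least one bag. Running intersection: for every vertex, the bags containing it form a connected subtree. All three properties hold, so this is a valid tree decomposition of width max|bag| − 1 = 4, and hence tw(G) ≤ 4.

Yes; width 4.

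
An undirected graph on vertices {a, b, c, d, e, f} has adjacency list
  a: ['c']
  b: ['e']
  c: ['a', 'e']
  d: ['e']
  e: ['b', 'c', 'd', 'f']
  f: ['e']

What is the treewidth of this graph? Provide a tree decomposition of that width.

The largest bag has 2 vertices, giving width 1; this decomposition certifies tw(G) ≤ 1. G has an edge, so its treewidth is at least 1. Hence tw(G) = 1 exactly.

Treewidth 1.
One such decomposition:
Bags: B1 = {d, e}  B2 = {c, e}  B3 = {a, c}  B4 = {e, f}  B5 = {b, e}
Tree: B1–B2, B2–B3, B1–B4, B4–B5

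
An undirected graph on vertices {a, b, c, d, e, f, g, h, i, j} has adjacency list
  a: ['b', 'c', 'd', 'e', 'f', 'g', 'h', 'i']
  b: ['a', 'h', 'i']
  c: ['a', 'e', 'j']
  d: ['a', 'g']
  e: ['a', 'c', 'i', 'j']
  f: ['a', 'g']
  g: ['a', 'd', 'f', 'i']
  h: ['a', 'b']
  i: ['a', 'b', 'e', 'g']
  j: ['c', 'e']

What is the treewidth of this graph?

2

A width-2 tree decomposition is:
Bags: B1 = {a, c, e}  B2 = {c, e, j}  B3 = {a, e, i}  B4 = {a, g, i}  B5 = {a, d, g}  B6 = {a, b, i}  B7 = {a, f, g}  B8 = {a, b, h}
Tree: B1–B2, B1–B3, B3–B4, B4–B5, B3–B6, B4–B7, B6–B8
Each bag holds 3 vertices, so the decomposition has width 2, which upper-bounds the treewidth. Conversely, {c, e, j} is a clique of size 3, and the vertices of any clique must share a bag in every tree decomposition; so some bag has ≥ 3 vertices and tw(G) ≥ 2. Therefore the treewidth is 2.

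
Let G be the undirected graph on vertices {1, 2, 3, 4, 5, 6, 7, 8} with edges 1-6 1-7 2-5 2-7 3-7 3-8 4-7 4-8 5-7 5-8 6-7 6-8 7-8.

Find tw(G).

A width-2 tree decomposition is:
Bags: B1 = {6, 7, 8}  B2 = {5, 7, 8}  B3 = {1, 6, 7}  B4 = {4, 7, 8}  B5 = {3, 7, 8}  B6 = {2, 5, 7}
Tree: B1–B2, B1–B3, B2–B4, B1–B5, B2–B6
The largest bag has 3 vertices, giving width 2; this decomposition certifies tw(G) ≤ 2. On the other hand G contains the 3-clique {3, 7, 8}. A clique must lie in a single bag of any decomposition, so no decomposition can have width below 2. Hence tw(G) = 2 exactly.

2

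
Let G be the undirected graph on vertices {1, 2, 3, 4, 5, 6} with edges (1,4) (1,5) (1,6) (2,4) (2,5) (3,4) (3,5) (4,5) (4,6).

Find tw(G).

A width-2 tree decomposition is:
Bags: B1 = {3, 4, 5}  B2 = {1, 4, 5}  B3 = {1, 4, 6}  B4 = {2, 4, 5}
Tree: B1–B2, B2–B3, B2–B4
Every bag has size at most 3, so the width is 3 − 1 = 2 and tw(G) ≤ 2. Conversely, {1, 4, 5} is a clique of size 3, and the vertices of any clique must share a bag in every tree decomposition; so some bag has ≥ 3 vertices and tw(G) ≥ 2. Hence tw(G) = 2 exactly.

2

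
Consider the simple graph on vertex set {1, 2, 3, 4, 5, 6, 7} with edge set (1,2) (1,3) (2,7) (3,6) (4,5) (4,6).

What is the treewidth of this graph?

1

A width-1 tree decomposition is:
Bags: B1 = {4, 5}  B2 = {4, 6}  B3 = {3, 6}  B4 = {1, 3}  B5 = {1, 2}  B6 = {2, 7}
Tree: B1–B2, B2–B3, B3–B4, B4–B5, B5–B6
The largest bag has 2 vertices, giving width 1; this decomposition certifies tw(G) ≤ 1. Any graph with an edge has treewidth ≥ 1, and G has the edge 5–4. Combining the bounds, tw(G) = 1.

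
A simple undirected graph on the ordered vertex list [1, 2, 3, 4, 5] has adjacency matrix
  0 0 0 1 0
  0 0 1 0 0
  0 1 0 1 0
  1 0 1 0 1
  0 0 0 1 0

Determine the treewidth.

1

A width-1 tree decomposition is:
Bags: B1 = {1, 4}  B2 = {3, 4}  B3 = {2, 3}  B4 = {4, 5}
Tree: B1–B2, B2–B3, B1–B4
Each bag holds 2 vertices, so the decomposition has width 1, which upper-bounds the treewidth. Since G has at least one edge (e.g. 4–1), it is not an edgeless graph, so tw(G) ≥ 1. Hence tw(G) = 1 exactly.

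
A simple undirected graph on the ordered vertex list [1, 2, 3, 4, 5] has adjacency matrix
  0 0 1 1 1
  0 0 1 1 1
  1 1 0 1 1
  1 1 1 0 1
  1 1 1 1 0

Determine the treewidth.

A width-3 tree decomposition is:
Bags: B1 = {2, 3, 4, 5}  B2 = {1, 3, 4, 5}
Tree: B1–B2
The largest bag has 4 vertices, giving width 3; this decomposition certifies tw(G) ≤ 3. On the other hand G contains the 4-clique {1, 3, 4, 5}. A clique must lie in a single bag of any decomposition, so no decomposition can have width below 3. Therefore the treewidth is 3.

3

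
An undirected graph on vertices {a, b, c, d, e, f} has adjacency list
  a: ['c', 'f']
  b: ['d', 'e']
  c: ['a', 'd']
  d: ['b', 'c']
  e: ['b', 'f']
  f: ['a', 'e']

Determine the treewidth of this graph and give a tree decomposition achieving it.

Every bag has size at most 3, so the width is 3 − 1 = 2 and tw(G) ≤ 2. For the lower bound, G contains the cycle e–f–a–c–d–b–e, so G is not a forest; only forests have treewidth ≤ 1, hence tw(G) ≥ 2. Hence tw(G) = 2 exactly.

Treewidth 2.
Bags: B1 = {a, e, f}  B2 = {a, c, e}  B3 = {c, d, e}  B4 = {b, d, e}
Tree: B1–B2, B2–B3, B3–B4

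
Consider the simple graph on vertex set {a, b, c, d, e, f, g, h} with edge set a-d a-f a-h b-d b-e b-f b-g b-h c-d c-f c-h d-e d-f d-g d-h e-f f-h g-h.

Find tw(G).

3

A width-3 tree decomposition is:
Bags: B1 = {b, d, g, h}  B2 = {b, d, f, h}  B3 = {c, d, f, h}  B4 = {a, d, f, h}  B5 = {b, d, e, f}
Tree: B1–B2, B2–B3, B3–B4, B2–B5
The largest bag has 4 vertices, giving width 3; this decomposition certifies tw(G) ≤ 3. For the lower bound, the 4 vertices {b, d, g, h} are pairwise adjacent, and any tree decomposition puts a clique entirely inside one bag — forcing width ≥ 3. Therefore the treewidth is 3.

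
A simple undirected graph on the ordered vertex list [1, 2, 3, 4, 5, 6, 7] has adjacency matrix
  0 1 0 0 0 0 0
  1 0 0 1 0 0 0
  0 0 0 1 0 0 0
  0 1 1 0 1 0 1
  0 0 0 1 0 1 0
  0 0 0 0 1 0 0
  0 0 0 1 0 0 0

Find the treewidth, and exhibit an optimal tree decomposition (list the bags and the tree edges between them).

Treewidth 1.
One such decomposition:
Bags: B1 = {2, 4}  B2 = {3, 4}  B3 = {1, 2}  B4 = {4, 5}  B5 = {5, 6}  B6 = {4, 7}
Tree: B1–B2, B1–B3, B1–B4, B4–B5, B2–B6

Each bag holds 2 vertices, so the decomposition has width 1, which upper-bounds the treewidth. Since G has at least one edge (e.g. 4–2), it is not an edgeless graph, so tw(G) ≥ 1. Therefore the treewidth is 1.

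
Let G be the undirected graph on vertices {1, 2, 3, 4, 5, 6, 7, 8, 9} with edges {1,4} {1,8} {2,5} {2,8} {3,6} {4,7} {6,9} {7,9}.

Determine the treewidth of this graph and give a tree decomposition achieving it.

Every bag has size at most 2, so the width is 2 − 1 = 1 and tw(G) ≤ 1. Since G has at least one edge (e.g. 5–2), it is not an edgeless graph, so tw(G) ≥ 1. Hence tw(G) = 1 exactly.

Treewidth 1.
Bags: B1 = {2, 5}  B2 = {2, 8}  B3 = {1, 8}  B4 = {1, 4}  B5 = {4, 7}  B6 = {7, 9}  B7 = {6, 9}  B8 = {3, 6}
Tree: B1–B2, B2–B3, B3–B4, B4–B5, B5–B6, B6–B7, B7–B8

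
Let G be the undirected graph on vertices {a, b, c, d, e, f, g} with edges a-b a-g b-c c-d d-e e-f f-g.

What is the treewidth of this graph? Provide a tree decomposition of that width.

Treewidth 2.
Bags: B1 = {b, c, d}  B2 = {b, d, e}  B3 = {b, e, f}  B4 = {b, f, g}  B5 = {a, b, g}
Tree: B1–B2, B2–B3, B3–B4, B4–B5

The largest bag has 3 vertices, giving width 2; this decomposition certifies tw(G) ≤ 2. The edges b–c–d–e–f–g–a–b form a cycle, so G is not a tree and its treewidth is at least 2. The upper and lower bounds meet at 2, so that is the treewidth.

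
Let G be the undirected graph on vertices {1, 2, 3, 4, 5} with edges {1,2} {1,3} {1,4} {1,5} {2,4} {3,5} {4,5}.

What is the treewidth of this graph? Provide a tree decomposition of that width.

Treewidth 2.
Bags: B1 = {1, 4, 5}  B2 = {1, 3, 5}  B3 = {1, 2, 4}
Tree: B1–B2, B1–B3

Every bag has size at most 3, so the width is 3 − 1 = 2 and tw(G) ≤ 2. Conversely, {1, 3, 5} is a clique of size 3, and the vertices of any clique must share a bag in every tree decomposition; so some bag has ≥ 3 vertices and tw(G) ≥ 2. The upper and lower bounds meet at 2, so that is the treewidth.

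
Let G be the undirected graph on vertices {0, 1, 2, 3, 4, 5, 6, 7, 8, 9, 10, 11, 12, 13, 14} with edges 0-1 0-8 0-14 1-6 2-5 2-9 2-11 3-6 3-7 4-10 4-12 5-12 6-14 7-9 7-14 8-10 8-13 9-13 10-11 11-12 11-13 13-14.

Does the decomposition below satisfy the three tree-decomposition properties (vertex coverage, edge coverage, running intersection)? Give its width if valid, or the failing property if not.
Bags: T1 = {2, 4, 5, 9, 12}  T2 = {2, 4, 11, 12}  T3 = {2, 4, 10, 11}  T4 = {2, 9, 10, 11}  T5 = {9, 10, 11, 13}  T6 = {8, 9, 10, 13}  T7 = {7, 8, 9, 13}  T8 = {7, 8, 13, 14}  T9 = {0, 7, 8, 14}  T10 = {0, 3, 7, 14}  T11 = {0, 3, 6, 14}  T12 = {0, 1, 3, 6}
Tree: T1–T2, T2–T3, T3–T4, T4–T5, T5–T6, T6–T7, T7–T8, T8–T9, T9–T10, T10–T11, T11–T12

No — bags containing vertex 9 are not connected in the tree.

A tree decomposition must satisfy three properties: every vertex lies in some bag; for every edge, both endpoints lie together in some bag; and for every vertex, the bags containing it form a connected subtree. Here bags containing vertex 9 are not connected in the tree, so the decomposition is invalid.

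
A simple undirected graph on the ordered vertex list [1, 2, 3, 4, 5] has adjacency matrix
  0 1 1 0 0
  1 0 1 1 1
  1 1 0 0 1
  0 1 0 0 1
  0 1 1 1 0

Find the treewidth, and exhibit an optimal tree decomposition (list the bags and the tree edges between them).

Each bag holds 3 vertices, so the decomposition has width 2, which upper-bounds the treewidth. For the lower bound, the 3 vertices {1, 2, 3} are pairwise adjacent, and any tree decomposition puts a clique entirely inside one bag — forcing width ≥ 2. Hence tw(G) = 2 exactly.

Treewidth 2.
One optimal decomposition is:
Bags: B1 = {2, 3, 5}  B2 = {1, 2, 3}  B3 = {2, 4, 5}
Tree: B1–B2, B1–B3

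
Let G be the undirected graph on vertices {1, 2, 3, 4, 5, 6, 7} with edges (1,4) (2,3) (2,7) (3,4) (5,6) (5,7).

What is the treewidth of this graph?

A width-1 tree decomposition is:
Bags: B1 = {5, 6}  B2 = {5, 7}  B3 = {2, 7}  B4 = {2, 3}  B5 = {3, 4}  B6 = {1, 4}
Tree: B1–B2, B2–B3, B3–B4, B4–B5, B5–B6
Each bag holds 2 vertices, so the decomposition has width 1, which upper-bounds the treewidth. G has an edge, so its treewidth is at least 1. Therefore the treewidth is 1.

1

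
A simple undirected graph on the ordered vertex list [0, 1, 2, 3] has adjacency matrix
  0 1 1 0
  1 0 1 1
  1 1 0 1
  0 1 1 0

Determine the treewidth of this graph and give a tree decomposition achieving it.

Each bag holds 3 vertices, so the decomposition has width 2, which upper-bounds the treewidth. For the lower bound, the 3 vertices {0, 1, 2} are pairwise adjacent, and any tree decomposition puts a clique entirely inside one bag — forcing width ≥ 2. The upper and lower bounds meet at 2, so that is the treewidth.

Treewidth 2.
Bags: B1 = {1, 2, 3}  B2 = {0, 1, 2}
Tree: B1–B2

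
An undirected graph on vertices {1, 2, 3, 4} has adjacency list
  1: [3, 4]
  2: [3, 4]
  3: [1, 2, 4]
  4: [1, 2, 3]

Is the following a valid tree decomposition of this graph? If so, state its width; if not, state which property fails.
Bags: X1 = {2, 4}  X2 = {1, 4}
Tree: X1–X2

No — vertex 3 appears in no bag.

A tree decomposition must satisfy three properties: every vertex lies in some bag; for every edge, both endpoints lie together in some bag; and for every vertex, the bags containing it form a connected subtree. Here vertex 3 appears in no bag, so the decomposition is invalid.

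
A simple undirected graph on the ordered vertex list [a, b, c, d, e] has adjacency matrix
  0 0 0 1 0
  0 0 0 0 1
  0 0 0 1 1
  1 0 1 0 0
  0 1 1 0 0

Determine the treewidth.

1

A width-1 tree decomposition is:
Bags: B1 = {b, e}  B2 = {c, e}  B3 = {c, d}  B4 = {a, d}
Tree: B1–B2, B2–B3, B3–B4
Every bag has size at most 2, so the width is 2 − 1 = 1 and tw(G) ≤ 1. Any graph with an edge has treewidth ≥ 1, and G has the edge b–e. The upper and lower bounds meet at 1, so that is the treewidth.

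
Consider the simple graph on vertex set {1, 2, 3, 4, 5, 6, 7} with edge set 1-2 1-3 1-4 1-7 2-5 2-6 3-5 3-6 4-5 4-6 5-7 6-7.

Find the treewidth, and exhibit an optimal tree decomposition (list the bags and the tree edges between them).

Each bag holds 4 vertices, so the decomposition has width 3, which upper-bounds the treewidth. For the lower bound: the 4 vertex sets {1,3}, {4,5}, {6}, {7} are disjoint, each induces a connected subgraph, and every pair is joined by at least one edge of G. Contracting each set to a single vertex therefore yields K_{4} as a minor, and since treewidth is minor-monotone, tw(G) ≥ tw(K_{4}) = 3. The upper and lower bounds meet at 3, so that is the treewidth.

Treewidth 3.
One optimal decomposition is:
Bags: B1 = {1, 3, 5, 6}  B2 = {1, 4, 5, 6}  B3 = {1, 5, 6, 7}  B4 = {1, 2, 5, 6}
Tree: B1–B2, B2–B3, B3–B4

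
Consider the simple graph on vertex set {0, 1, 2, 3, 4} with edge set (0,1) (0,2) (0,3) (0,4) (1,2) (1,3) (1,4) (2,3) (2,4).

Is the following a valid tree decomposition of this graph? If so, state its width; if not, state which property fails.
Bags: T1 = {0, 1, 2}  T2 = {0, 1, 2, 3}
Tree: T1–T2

A tree decomposition must satisfy three properties: every vertex lies in some bag; for every edge, both endpoints lie together in some bag; and for every vertex, the bags containing it form a connected subtree. Here vertex 4 appears in no bag, so the decomposition is invalid.

No — vertex 4 appears in no bag.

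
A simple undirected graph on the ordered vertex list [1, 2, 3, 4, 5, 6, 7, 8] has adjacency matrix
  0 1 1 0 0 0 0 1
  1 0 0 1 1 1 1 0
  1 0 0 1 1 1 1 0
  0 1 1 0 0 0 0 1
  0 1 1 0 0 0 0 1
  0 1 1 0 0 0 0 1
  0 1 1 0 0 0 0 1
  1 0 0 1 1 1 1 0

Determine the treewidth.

3

A width-3 tree decomposition is:
Bags: B1 = {2, 3, 5, 8}  B2 = {2, 3, 4, 8}  B3 = {1, 2, 3, 8}  B4 = {2, 3, 6, 8}  B5 = {2, 3, 7, 8}
Tree: B1–B2, B2–B3, B3–B4, B4–B5
The largest bag has 4 vertices, giving width 3; this decomposition certifies tw(G) ≤ 3. For the lower bound: the 4 vertex sets {2,5}, {3,4}, {8}, {1} are disjoint, each induces a connected subgraph, and every pair is joined by at least one edge of G. Contracting each set to a single vertex therefore yields K_{4} as a minor, and since treewidth is minor-monotone, tw(G) ≥ tw(K_{4}) = 3. Hence tw(G) = 3 exactly.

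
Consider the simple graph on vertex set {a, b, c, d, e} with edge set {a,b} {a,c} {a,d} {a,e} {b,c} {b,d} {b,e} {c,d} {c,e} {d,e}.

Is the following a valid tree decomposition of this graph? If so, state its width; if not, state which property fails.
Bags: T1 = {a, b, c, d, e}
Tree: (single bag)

Every vertex of G appears in some bag (union = {a, b, c, d, e}); every edge is covered by a bag; and for each vertex v the set of bags containing v is connected in the bag tree. The decomposition is therefore valid. The largest bag has 5 vertices, so the width is 4.

Yes; width 4.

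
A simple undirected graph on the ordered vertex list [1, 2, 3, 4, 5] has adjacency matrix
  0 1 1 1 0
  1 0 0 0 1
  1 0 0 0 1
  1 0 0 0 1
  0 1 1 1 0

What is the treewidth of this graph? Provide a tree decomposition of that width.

The largest bag has 3 vertices, giving width 2; this decomposition certifies tw(G) ≤ 2. The edges 3–1–2–5–3 form a cycle, so G is not a tree and its treewidth is at least 2. Therefore the treewidth is 2.

Treewidth 2.
One optimal decomposition is:
Bags: B1 = {1, 3, 5}  B2 = {1, 2, 5}  B3 = {1, 4, 5}
Tree: B1–B2, B2–B3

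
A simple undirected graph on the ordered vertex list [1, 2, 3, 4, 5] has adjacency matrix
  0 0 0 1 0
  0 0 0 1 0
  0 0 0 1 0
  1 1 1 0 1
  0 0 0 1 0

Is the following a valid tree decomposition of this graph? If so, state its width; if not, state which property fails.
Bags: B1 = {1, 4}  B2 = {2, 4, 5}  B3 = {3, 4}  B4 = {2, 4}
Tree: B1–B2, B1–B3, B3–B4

A tree decomposition must satisfy three properties: every vertex lies in some bag; for every edge, both endpoints lie together in some bag; and for every vertex, the bags containing it form a connected subtree. Here bags containing vertex 2 are not connected in the tree, so the decomposition is invalid.

No — bags containing vertex 2 are not connected in the tree.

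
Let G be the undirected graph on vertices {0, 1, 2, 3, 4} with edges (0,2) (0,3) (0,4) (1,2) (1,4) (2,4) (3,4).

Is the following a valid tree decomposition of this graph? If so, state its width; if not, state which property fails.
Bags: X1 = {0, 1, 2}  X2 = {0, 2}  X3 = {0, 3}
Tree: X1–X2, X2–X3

A tree decomposition must satisfy three properties: every vertex lies in some bag; for every edge, both endpoints lie together in some bag; and for every vertex, the bags containing it form a connected subtree. Here vertex 4 appears in no bag, so the decomposition is invalid.

No — vertex 4 appears in no bag.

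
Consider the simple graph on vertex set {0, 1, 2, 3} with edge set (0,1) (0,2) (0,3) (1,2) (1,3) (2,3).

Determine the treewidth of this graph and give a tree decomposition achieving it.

With just one bag of size 4, the width is 4 − 1 = 3, so tw(G) ≤ 3. On the other hand G contains the 4-clique {0, 1, 2, 3}. A clique must lie in a single bag of any decomposition, so no decomposition can have width below 3. Combining the bounds, tw(G) = 3.

Treewidth 3.
One optimal decomposition is:
Bags: B1 = {0, 1, 2, 3}
Tree: (single bag)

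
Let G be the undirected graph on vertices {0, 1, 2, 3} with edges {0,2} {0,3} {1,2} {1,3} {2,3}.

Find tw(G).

A width-2 tree decomposition is:
Bags: B1 = {0, 2, 3}  B2 = {1, 2, 3}
Tree: B1–B2
The largest bag has 3 vertices, giving width 2; this decomposition certifies tw(G) ≤ 2. On the other hand G contains the 3-clique {0, 2, 3}. A clique must lie in a single bag of any decomposition, so no decomposition can have width below 2. Combining the bounds, tw(G) = 2.

2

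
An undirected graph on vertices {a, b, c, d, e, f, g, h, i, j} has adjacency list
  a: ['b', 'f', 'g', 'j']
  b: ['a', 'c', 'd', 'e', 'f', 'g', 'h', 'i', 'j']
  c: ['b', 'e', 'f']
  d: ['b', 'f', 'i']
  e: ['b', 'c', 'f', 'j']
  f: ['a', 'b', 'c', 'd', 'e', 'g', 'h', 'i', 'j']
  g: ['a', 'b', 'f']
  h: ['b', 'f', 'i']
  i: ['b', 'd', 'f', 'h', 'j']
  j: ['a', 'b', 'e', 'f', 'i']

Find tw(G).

3

A width-3 tree decomposition is:
Bags: B1 = {a, b, f, j}  B2 = {b, e, f, j}  B3 = {b, c, e, f}  B4 = {b, f, i, j}  B5 = {b, f, h, i}  B6 = {b, d, f, i}  B7 = {a, b, f, g}
Tree: B1–B2, B2–B3, B2–B4, B4–B5, B5–B6, B1–B7
Every bag has size at most 4, so the width is 4 − 1 = 3 and tw(G) ≤ 3. On the other hand G contains the 4-clique {a, b, f, g}. A clique must lie in a single bag of any decomposition, so no decomposition can have width below 3. Therefore the treewidth is 3.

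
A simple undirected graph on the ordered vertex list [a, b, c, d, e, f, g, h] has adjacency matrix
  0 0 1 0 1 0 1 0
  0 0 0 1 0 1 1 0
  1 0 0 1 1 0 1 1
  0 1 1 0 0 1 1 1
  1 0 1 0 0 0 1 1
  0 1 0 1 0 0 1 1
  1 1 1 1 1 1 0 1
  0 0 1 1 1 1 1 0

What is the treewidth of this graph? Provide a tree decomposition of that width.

The largest bag has 4 vertices, giving width 3; this decomposition certifies tw(G) ≤ 3. On the other hand G contains the 4-clique {c, d, g, h}. A clique must lie in a single bag of any decomposition, so no decomposition can have width below 3. Therefore the treewidth is 3.

Treewidth 3.
Bags: B1 = {c, e, g, h}  B2 = {a, c, e, g}  B3 = {c, d, g, h}  B4 = {d, f, g, h}  B5 = {b, d, f, g}
Tree: B1–B2, B1–B3, B3–B4, B4–B5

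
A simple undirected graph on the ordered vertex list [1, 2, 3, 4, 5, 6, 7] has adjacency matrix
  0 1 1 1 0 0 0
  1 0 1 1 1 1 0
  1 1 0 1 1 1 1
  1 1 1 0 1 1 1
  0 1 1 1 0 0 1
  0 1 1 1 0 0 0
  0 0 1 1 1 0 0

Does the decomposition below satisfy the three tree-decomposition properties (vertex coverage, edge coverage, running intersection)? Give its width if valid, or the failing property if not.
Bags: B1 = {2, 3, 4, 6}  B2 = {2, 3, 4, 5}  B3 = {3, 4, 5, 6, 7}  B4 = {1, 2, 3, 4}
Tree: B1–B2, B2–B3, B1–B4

A tree decomposition must satisfy three properties: every vertex lies in some bag; for every edge, both endpoints lie together in some bag; and for every vertex, the bags containing it form a connected subtree. Here bags containing vertex 6 are not connected in the tree, so the decomposition is invalid.

No — bags containing vertex 6 are not connected in the tree.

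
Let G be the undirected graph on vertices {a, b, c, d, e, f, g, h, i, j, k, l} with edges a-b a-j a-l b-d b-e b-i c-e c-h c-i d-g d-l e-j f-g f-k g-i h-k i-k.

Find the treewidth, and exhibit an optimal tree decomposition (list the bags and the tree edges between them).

Treewidth 3.
One optimal decomposition is:
Bags: B1 = {c, f, h, k}  B2 = {c, f, i, k}  B3 = {c, f, g, i}  B4 = {c, e, g, i}  B5 = {b, e, g, i}  B6 = {b, d, e, g}  B7 = {b, d, e, j}  B8 = {a, b, d, j}  B9 = {a, d, j, l}
Tree: B1–B2, B2–B3, B3–B4, B4–B5, B5–B6, B6–B7, B7–B8, B8–B9

The largest bag has 4 vertices, giving width 3; this decomposition certifies tw(G) ≤ 3. For the lower bound: the 4 vertex sets {f,h,k}, {c}, {i}, {b,d,e,g} are disjoint, each induces a connected subgraph, and every pair is joined by at least one edge of G. Contracting each set to a single vertex therefore yields K_{4} as a minor, and since treewidth is minor-monotone, tw(G) ≥ tw(K_{4}) = 3. Combining the bounds, tw(G) = 3.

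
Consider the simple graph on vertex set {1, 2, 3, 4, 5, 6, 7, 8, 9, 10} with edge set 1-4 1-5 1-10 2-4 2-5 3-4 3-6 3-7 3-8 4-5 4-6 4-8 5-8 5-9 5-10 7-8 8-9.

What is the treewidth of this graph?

A width-2 tree decomposition is:
Bags: B1 = {4, 5, 8}  B2 = {3, 4, 8}  B3 = {2, 4, 5}  B4 = {1, 4, 5}  B5 = {1, 5, 10}  B6 = {5, 8, 9}  B7 = {3, 7, 8}  B8 = {3, 4, 6}
Tree: B1–B2, B1–B3, B3–B4, B4–B5, B1–B6, B2–B7, B2–B8
The largest bag has 3 vertices, giving width 2; this decomposition certifies tw(G) ≤ 2. On the other hand G contains the 3-clique {5, 8, 9}. A clique must lie in a single bag of any decomposition, so no decomposition can have width below 2. The upper and lower bounds meet at 2, so that is the treewidth.

2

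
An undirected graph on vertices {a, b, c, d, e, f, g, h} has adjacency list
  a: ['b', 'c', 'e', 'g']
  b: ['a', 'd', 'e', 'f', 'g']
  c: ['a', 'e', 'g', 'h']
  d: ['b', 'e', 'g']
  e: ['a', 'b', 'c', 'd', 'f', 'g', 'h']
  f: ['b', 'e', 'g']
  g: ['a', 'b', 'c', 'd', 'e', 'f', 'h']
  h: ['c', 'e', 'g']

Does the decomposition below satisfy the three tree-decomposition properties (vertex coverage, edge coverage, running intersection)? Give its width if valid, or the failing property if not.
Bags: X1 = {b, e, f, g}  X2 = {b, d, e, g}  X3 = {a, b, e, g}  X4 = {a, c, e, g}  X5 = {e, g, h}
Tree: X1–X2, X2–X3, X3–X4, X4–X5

A tree decomposition must satisfy three properties: every vertex lies in some bag; for every edge, both endpoints lie together in some bag; and for every vertex, the bags containing it form a connected subtree. Here edge (c,h) lies in no bag, so the decomposition is invalid.

No — edge (c,h) lies in no bag.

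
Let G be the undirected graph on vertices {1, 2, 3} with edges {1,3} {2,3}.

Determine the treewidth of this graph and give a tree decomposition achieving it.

Treewidth 1.
One such decomposition:
Bags: B1 = {2, 3}  B2 = {1, 3}
Tree: B1–B2

Each bag holds 2 vertices, so the decomposition has width 1, which upper-bounds the treewidth. Since G has at least one edge (e.g. 2–3), it is not an edgeless graph, so tw(G) ≥ 1. Combining the bounds, tw(G) = 1.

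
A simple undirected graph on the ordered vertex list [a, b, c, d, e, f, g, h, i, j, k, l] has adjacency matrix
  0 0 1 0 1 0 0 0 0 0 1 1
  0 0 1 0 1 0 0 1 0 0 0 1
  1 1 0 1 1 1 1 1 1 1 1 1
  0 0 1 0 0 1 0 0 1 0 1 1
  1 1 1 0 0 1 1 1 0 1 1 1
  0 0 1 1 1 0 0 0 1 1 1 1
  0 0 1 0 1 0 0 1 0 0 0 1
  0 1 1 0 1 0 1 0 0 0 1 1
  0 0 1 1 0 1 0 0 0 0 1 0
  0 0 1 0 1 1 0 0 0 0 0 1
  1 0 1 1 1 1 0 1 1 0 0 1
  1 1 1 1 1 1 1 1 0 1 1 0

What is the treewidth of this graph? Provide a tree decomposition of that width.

Treewidth 4.
Bags: B1 = {c, e, h, k, l}  B2 = {c, e, f, k, l}  B3 = {c, d, f, k, l}  B4 = {b, c, e, h, l}  B5 = {a, c, e, k, l}  B6 = {c, e, g, h, l}  B7 = {c, e, f, j, l}  B8 = {c, d, f, i, k}
Tree: B1–B2, B2–B3, B1–B4, B2–B5, B1–B6, B2–B7, B3–B8

The largest bag has 5 vertices, giving width 4; this decomposition certifies tw(G) ≤ 4. For the lower bound, the 5 vertices {c, d, f, k, l} are pairwise adjacent, and any tree decomposition puts a clique entirely inside one bag — forcing width ≥ 4. Hence tw(G) = 4 exactly.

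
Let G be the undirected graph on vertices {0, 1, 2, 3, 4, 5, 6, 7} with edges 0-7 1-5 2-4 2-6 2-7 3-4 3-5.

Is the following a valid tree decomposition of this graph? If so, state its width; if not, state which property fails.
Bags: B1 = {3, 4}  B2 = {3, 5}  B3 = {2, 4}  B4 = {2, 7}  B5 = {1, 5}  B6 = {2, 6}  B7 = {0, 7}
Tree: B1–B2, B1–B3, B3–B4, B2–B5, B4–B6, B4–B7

Checking the three conditions: (i) the bags cover all of {0, 1, 2, 3, 4, 5, 6, 7}; (ii) for each edge, some bag contains both endpoints; (iii) the bags containing any fixed vertex form a subtree. All hold, so the decomposition is valid with width 2 − 1 = 1.

Yes; width 1.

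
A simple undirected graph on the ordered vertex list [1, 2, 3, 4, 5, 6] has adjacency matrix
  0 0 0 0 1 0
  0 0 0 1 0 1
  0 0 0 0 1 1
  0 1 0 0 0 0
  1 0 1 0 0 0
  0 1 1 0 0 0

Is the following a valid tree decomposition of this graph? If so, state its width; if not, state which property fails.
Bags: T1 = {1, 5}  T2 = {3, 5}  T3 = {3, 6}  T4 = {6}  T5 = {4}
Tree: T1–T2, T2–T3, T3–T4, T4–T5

A tree decomposition must satisfy three properties: every vertex lies in some bag; for every edge, both endpoints lie together in some bag; and for every vertex, the bags containing it form a connected subtree. Here vertex 2 appears in no bag, so the decomposition is invalid.

No — vertex 2 appears in no bag.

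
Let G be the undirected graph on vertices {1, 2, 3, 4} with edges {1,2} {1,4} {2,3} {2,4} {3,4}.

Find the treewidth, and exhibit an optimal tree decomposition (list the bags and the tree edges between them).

Treewidth 2.
Bags: B1 = {2, 3, 4}  B2 = {1, 2, 4}
Tree: B1–B2

Each bag holds 3 vertices, so the decomposition has width 2, which upper-bounds the treewidth. On the other hand G contains the 3-clique {1, 2, 4}. A clique must lie in a single bag of any decomposition, so no decomposition can have width below 2. Combining the bounds, tw(G) = 2.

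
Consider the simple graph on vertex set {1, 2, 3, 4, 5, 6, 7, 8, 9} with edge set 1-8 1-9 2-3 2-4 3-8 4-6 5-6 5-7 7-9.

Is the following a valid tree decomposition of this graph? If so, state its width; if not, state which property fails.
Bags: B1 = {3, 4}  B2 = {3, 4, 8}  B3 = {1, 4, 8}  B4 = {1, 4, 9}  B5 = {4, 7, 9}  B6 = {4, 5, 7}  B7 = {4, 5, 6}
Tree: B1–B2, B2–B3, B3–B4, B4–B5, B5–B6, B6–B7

No — vertex 2 appears in no bag.

A tree decomposition must satisfy three properties: every vertex lies in some bag; for every edge, both endpoints lie together in some bag; and for every vertex, the bags containing it form a connected subtree. Here vertex 2 appears in no bag, so the decomposition is invalid.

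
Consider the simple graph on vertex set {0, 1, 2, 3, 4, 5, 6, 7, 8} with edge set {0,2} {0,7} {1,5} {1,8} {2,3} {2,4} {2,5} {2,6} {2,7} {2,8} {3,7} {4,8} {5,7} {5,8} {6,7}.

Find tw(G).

A width-2 tree decomposition is:
Bags: B1 = {1, 5, 8}  B2 = {2, 5, 8}  B3 = {2, 5, 7}  B4 = {2, 3, 7}  B5 = {0, 2, 7}  B6 = {2, 4, 8}  B7 = {2, 6, 7}
Tree: B1–B2, B2–B3, B3–B4, B3–B5, B2–B6, B5–B7
Every bag has size at most 3, so the width is 3 − 1 = 2 and tw(G) ≤ 2. On the other hand G contains the 3-clique {1, 5, 8}. A clique must lie in a single bag of any decomposition, so no decomposition can have width below 2. Therefore the treewidth is 2.

2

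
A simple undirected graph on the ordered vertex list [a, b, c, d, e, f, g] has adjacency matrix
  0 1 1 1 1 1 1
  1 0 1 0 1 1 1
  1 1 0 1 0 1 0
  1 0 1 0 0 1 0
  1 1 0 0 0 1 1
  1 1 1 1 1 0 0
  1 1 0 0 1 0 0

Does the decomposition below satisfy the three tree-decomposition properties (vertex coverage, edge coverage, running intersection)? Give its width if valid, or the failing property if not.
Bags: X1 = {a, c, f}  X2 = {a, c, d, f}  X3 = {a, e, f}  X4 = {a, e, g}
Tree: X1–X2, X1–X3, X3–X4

No — vertex b appears in no bag.

A tree decomposition must satisfy three properties: every vertex lies in some bag; for every edge, both endpoints lie together in some bag; and for every vertex, the bags containing it form a connected subtree. Here vertex b appears in no bag, so the decomposition is invalid.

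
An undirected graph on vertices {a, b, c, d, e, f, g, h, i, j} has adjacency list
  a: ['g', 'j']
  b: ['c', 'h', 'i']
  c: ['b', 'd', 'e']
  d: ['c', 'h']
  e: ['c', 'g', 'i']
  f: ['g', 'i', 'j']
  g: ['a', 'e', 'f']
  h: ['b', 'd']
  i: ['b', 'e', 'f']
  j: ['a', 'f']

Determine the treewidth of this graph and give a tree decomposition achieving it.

Treewidth 2.
One optimal decomposition is:
Bags: B1 = {a, f, j}  B2 = {a, f, g}  B3 = {f, g, i}  B4 = {e, g, i}  B5 = {b, e, i}  B6 = {b, c, e}  B7 = {b, c, h}  B8 = {c, d, h}
Tree: B1–B2, B2–B3, B3–B4, B4–B5, B5–B6, B6–B7, B7–B8

The largest bag has 3 vertices, giving width 2; this decomposition certifies tw(G) ≤ 2. The edges j–a–g–f–j form a cycle, so G is not a tree and its treewidth is at least 2. Therefore the treewidth is 2.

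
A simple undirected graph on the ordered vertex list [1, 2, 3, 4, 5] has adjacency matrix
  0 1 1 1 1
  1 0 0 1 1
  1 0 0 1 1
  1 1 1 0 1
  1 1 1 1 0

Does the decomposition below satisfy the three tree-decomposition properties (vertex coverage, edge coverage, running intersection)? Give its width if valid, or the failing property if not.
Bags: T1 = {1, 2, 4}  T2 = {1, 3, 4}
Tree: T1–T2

A tree decomposition must satisfy three properties: every vertex lies in some bag; for every edge, both endpoints lie together in some bag; and for every vertex, the bags containing it form a connected subtree. Here vertex 5 appears in no bag, so the decomposition is invalid.

No — vertex 5 appears in no bag.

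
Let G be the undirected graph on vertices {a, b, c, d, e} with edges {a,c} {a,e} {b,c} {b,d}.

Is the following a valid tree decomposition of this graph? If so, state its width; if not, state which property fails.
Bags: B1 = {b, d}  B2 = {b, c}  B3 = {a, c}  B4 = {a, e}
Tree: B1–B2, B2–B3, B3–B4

Yes; width 1.

Every vertex of G appears in some bag (union = {a, b, c, d, e}); every edge is covered by a bag; and for each vertex v the set of bags containing v is connected in the bag tree. The decomposition is therefore valid. The largest bag has 2 vertices, so the width is 1.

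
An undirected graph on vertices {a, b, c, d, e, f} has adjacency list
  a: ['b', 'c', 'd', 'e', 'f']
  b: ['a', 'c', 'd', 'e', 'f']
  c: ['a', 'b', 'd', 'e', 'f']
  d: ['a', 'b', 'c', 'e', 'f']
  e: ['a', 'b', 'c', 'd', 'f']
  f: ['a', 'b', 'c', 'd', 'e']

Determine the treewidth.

5

A width-5 tree decomposition is:
Bags: B1 = {a, b, c, d, e, f}
Tree: (single bag)
With just one bag of size 6, the width is 6 − 1 = 5, so tw(G) ≤ 5. For the lower bound, the 6 vertices {a, b, c, d, e, f} are pairwise adjacent, and any tree decomposition puts a clique entirely inside one bag — forcing width ≥ 5. Combining the bounds, tw(G) = 5.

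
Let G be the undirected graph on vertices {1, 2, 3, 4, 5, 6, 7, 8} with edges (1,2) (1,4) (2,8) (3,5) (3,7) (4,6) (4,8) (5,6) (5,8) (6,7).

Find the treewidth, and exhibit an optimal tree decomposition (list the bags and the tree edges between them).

Treewidth 2.
One optimal decomposition is:
Bags: B1 = {3, 5, 7}  B2 = {5, 6, 7}  B3 = {5, 6, 8}  B4 = {4, 6, 8}  B5 = {2, 4, 8}  B6 = {1, 2, 4}
Tree: B1–B2, B2–B3, B3–B4, B4–B5, B5–B6

The largest bag has 3 vertices, giving width 2; this decomposition certifies tw(G) ≤ 2. Since 3–7–6–5–3 is a cycle in G, G is not acyclic. Forests are exactly the graphs of treewidth ≤ 1, so tw(G) ≥ 2. Combining the bounds, tw(G) = 2.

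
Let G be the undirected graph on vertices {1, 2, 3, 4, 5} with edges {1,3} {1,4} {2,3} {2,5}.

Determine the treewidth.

A width-1 tree decomposition is:
Bags: B1 = {2, 3}  B2 = {1, 3}  B3 = {2, 5}  B4 = {1, 4}
Tree: B1–B2, B1–B3, B2–B4
Each bag holds 2 vertices, so the decomposition has width 1, which upper-bounds the treewidth. Any graph with an edge has treewidth ≥ 1, and G has the edge 2–3. Hence tw(G) = 1 exactly.

1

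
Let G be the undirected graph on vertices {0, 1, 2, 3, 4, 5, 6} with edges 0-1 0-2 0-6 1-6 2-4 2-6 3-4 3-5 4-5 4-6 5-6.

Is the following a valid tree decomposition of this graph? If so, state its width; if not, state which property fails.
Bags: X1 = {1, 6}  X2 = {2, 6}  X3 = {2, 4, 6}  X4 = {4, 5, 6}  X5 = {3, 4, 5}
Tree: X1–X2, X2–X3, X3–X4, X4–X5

A tree decomposition must satisfy three properties: every vertex lies in some bag; for every edge, both endpoints lie together in some bag; and for every vertex, the bags containing it form a connected subtree. Here vertex 0 appears in no bag, so the decomposition is invalid.

No — vertex 0 appears in no bag.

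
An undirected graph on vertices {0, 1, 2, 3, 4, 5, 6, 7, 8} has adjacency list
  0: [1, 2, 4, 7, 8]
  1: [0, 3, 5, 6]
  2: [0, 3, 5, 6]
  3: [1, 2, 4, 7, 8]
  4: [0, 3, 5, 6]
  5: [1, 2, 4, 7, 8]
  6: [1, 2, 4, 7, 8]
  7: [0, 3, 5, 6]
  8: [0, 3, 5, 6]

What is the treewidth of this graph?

A width-4 tree decomposition is:
Bags: B1 = {0, 3, 5, 6, 7}  B2 = {0, 3, 4, 5, 6}  B3 = {0, 2, 3, 5, 6}  B4 = {0, 1, 3, 5, 6}  B5 = {0, 3, 5, 6, 8}
Tree: B1–B2, B2–B3, B3–B4, B4–B5
Every bag has size at most 5, so the width is 5 − 1 = 4 and tw(G) ≤ 4. For the lower bound: the 5 vertex sets {6,7}, {4,5}, {2,3}, {0}, {1} are disjoint, each induces a connected subgraph, and every pair is joined by at least one edge of G. Contracting each set to a single vertex therefore yields K_{5} as a minor, and since treewidth is minor-monotone, tw(G) ≥ tw(K_{5}) = 4. Hence tw(G) = 4 exactly.

4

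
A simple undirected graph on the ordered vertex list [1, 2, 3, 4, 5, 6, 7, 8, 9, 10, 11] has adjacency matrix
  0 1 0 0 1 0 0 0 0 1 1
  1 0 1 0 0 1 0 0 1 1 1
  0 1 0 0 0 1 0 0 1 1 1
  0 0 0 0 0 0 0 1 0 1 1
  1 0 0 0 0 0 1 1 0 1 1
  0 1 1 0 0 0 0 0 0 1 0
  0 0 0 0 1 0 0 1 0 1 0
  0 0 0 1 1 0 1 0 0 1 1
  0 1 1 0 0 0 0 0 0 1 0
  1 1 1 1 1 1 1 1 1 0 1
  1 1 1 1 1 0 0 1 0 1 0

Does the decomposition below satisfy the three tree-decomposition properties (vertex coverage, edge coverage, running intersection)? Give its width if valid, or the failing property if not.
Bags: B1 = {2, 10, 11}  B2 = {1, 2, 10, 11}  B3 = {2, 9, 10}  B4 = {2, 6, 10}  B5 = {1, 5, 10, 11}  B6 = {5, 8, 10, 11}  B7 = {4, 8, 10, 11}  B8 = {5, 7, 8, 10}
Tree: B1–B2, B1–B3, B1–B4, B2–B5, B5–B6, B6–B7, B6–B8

No — vertex 3 appears in no bag.

A tree decomposition must satisfy three properties: every vertex lies in some bag; for every edge, both endpoints lie together in some bag; and for every vertex, the bags containing it form a connected subtree. Here vertex 3 appears in no bag, so the decomposition is invalid.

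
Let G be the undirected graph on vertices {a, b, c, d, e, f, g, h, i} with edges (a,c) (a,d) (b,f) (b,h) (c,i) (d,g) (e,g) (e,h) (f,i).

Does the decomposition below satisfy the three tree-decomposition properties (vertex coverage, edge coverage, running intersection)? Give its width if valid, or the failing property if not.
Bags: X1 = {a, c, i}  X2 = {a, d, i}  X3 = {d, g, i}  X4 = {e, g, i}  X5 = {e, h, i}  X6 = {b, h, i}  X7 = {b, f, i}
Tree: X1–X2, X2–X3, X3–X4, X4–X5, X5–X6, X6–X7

Checking the three conditions: (i) the bags cover all of {a, b, c, d, e, f, g, h, i}; (ii) for each edge, some bag contains both endpoints; (iii) the bags containing any fixed vertex form a subtree. All hold, so the decomposition is valid with width 3 − 1 = 2.

Yes; width 2.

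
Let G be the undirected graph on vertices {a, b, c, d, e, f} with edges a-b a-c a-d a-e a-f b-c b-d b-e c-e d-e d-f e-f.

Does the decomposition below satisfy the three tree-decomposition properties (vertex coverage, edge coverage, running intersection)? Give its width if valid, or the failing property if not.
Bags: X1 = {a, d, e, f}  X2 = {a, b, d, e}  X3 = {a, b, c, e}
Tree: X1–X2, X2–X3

Yes; width 3.

Vertex coverage: the bags together contain {a, b, c, d, e, f}, the full vertex set. Edge coverage: each edge of G has both endpoints in at least one bag. Running intersection: for every vertex, the bags containing it form a connected subtree. All three properties hold, so this is a valid tree decomposition of width max|bag| − 1 = 3, and hence tw(G) ≤ 3.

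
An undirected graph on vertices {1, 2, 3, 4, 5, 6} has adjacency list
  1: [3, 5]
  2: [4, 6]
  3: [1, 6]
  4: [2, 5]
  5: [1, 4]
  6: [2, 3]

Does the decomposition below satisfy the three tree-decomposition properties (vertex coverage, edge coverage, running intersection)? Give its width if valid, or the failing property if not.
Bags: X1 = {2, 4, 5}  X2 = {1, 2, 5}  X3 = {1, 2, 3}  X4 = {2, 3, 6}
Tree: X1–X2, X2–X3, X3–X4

Checking the three conditions: (i) the bags cover all of {1, 2, 3, 4, 5, 6}; (ii) for each edge, some bag contains both endpoints; (iii) the bags containing any fixed vertex form a subtree. All hold, so the decomposition is valid with width 3 − 1 = 2.

Yes; width 2.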